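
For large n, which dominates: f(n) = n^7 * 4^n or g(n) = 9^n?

g(n) = 9^n grows faster: 9^n / (n^7 4^n) = (9/4)^n / n^7 -> infinity since 9/4 > 1.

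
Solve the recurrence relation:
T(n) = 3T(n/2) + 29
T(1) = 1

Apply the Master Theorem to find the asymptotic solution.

a=3, b=2, f(n)=29. log_2(3) = 1.585. Case 1 of Master Theorem: T(n) = O(n^1.585).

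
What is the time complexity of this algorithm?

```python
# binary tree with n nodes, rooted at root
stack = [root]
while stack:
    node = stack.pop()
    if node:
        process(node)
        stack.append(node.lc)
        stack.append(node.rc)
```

Time complexity: O(n).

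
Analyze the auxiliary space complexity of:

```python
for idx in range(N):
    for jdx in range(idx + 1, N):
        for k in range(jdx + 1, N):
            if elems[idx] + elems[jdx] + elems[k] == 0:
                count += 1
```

Space complexity: O(1).
Only a constant amount of auxiliary storage is used; nothing grows with n.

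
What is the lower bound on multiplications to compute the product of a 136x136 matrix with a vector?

A 136x136 matrix-vector product has 136 inner products of length 136. Output depends on all 136^2 = 18496 matrix entries. At least 18496 multiplications needed.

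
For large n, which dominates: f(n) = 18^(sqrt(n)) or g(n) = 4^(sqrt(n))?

f(n) = 18^(sqrt(n)) grows faster: ratio is (18/4)^(sqrt(n)) -> infinity since 18/4 > 1.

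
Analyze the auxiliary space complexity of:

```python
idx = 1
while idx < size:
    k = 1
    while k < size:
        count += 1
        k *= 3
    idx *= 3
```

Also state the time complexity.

Space complexity: O(1).
Only a constant amount of auxiliary storage is used; nothing grows with n.
Time complexity: O(log^2 n).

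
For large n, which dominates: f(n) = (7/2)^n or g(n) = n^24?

f(n) = (7/2)^n grows faster: (7/2)^n is exponential with base 7/2 > 1, dominating every polynomial.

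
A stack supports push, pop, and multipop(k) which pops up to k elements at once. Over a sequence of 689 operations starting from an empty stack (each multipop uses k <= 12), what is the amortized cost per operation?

Each element is pushed exactly once and popped at most once (whether by pop or as part of a multipop). So the total number of individual pops over the whole sequence is at most the number of pushes, which is at most 689. Total work <= 2 * 689, hence O(1) amortized per operation.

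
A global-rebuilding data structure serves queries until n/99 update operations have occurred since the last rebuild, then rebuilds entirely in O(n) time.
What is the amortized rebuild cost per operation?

The O(n) rebuild is triggered by n/99 operations, so each contributes O(n)/(n/99) = O(99) = O(1) to the rebuild cost.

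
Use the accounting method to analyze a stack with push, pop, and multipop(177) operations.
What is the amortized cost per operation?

Assign 2 credits per push (1 for the push, 1 saved for a future pop). Each pop or element popped by multipop(177) uses 1 saved credit. Total credits never go negative, so amortized cost is O(1).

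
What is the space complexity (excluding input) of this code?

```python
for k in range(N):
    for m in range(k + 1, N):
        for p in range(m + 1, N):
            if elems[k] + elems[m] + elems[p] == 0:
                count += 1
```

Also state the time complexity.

Space complexity: O(1).
Only a constant amount of auxiliary storage is used; nothing grows with n.
Time complexity: O(n^3).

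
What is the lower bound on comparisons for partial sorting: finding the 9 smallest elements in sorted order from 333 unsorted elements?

Finding 9 smallest of 333 in sorted order: Omega(333) to identify the 9 smallest, plus Omega(9 log 9) to sort them. Total: Omega(n + k log k).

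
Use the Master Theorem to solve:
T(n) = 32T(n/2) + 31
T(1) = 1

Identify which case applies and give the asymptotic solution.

a=32, b=2, f(n)=31.
log_2(32) = 5 > 0.
Since f(n) = O(n^0) is polynomially smaller than n^5, Case 1 applies.
T(n) = Theta(n^5).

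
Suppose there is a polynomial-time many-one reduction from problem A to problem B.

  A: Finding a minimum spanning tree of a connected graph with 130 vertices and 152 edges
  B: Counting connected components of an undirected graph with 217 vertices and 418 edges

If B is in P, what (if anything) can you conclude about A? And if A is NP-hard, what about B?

A poly-time reduction A <=_p B means any A-instance can be transformed to a B-instance in poly time.
If B is in P: compose the reduction with B's poly-time algorithm to solve A in poly time, so A is in P.
If A is NP-hard: every NP problem reduces to A, which reduces to B; composing reductions, every NP problem reduces to B, so B is NP-hard.
(Here in fact A is P and B is P.)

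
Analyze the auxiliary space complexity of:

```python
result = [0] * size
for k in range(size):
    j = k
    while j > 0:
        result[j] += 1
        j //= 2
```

Space complexity: O(n).
Auxiliary storage grows linearly with the input size n in the worst case.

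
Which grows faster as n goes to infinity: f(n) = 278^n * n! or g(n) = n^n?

f(n) = 278^n * n! grows faster: by Stirling n! ~ sqrt(2 pi n)(n/e)^n, so 278^n n! / n^n ~ (278/e)^n sqrt(2 pi n) -> infinity since 278/e > 1.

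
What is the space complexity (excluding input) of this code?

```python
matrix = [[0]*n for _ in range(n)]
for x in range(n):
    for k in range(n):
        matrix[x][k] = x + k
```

Space complexity: O(n^2).
A 2D structure of size n x n is allocated.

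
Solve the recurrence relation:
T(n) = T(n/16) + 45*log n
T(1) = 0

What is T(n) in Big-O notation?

Each of the log_16(n) levels adds O(log n). T(n) = O(log^2 n).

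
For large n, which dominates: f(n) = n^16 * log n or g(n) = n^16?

f(n) = n^16 * log n grows faster: extra log n factor -> infinity.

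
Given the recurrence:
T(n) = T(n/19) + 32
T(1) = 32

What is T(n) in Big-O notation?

Each step divides n by 19 and adds 32. After log_19(n) steps, T(n) = O(log n).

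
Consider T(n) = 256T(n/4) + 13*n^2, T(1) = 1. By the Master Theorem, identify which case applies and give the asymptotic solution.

a=256, b=4, f(n)=13*n^2.
log_4(256) = 4 > 2.
Since f(n) = O(n^2) is polynomially smaller than n^4, Case 1 applies.
T(n) = Theta(n^4).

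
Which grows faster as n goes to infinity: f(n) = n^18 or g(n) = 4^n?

g(n) = 4^n grows faster: any exponential with base > 1 dominates every polynomial.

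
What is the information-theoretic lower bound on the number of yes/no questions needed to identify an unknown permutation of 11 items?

There are 11! = 39916800 permutations. Each yes/no question gives at most 1 bit, so at least ceil(log_2(39916800)) = 26 questions are needed.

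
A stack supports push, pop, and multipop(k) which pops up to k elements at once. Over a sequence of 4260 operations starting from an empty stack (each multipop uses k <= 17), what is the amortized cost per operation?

Each element is pushed exactly once and popped at most once (whether by pop or as part of a multipop). So the total number of individual pops over the whole sequence is at most the number of pushes, which is at most 4260. Total work <= 2 * 4260, hence O(1) amortized per operation.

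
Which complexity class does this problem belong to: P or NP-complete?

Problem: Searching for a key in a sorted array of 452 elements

This problem is in P: binary search runs in O(log n).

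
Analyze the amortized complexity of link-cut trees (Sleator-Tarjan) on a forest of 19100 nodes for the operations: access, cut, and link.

Link-cut trees represent the forest using splay trees over preferred paths. With potential Phi = sum over nodes of log(size of virtual subtree), each access on 19100 nodes is O(log 19100) = O(log n) amortized by the splay-tree access lemma. Cut and link are O(1) plus one access.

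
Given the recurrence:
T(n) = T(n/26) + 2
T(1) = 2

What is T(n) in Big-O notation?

Each step divides n by 26 and adds 2. After log_26(n) steps, T(n) = O(log n).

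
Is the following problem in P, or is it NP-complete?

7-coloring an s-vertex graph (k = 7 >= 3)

This problem is NP-complete: graph k-coloring for k>=3 is NP-complete by reduction from 3-SAT.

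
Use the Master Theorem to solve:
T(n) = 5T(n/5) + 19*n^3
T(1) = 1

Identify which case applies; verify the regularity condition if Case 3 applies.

a=5, b=5, f(n)=19*n^3.
log_5(5) = 1 < 3.
f(n) = Omega(n^(1+epsilon)) for some epsilon > 0, so Case 3 is the candidate.
Regularity: a*f(n/b) = 5*19*(n/5)^3 = (5/125)*19*n^3 <= c*f(n) with c = 5/125 < 1. Satisfied.
Case 3: T(n) = Theta(n^3).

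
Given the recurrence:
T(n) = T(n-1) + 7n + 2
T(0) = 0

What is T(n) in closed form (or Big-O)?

Dominant term in sum is 7*sum(i, i=1..n) = 7*n*(n+1)/2 = O(n^2).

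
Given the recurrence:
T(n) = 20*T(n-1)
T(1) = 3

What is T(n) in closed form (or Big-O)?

Each step multiplies by 20. T(n) = T(1)*20^(n-1) = 3*20^(n-1).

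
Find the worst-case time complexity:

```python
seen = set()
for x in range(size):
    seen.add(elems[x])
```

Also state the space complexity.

Time complexity: O(n).
Space complexity: O(n).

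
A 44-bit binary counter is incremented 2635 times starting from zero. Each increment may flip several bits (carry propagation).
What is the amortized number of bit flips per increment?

Bit i flips on every 2^i-th increment, so over 2635 increments bit i flips floor(2635/2^i) times. Summing over i: total flips < 2 * 2635. Amortized: < 2 = O(1) per increment.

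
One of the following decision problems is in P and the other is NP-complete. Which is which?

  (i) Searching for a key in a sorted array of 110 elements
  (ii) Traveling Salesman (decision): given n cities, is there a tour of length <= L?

(i) is P: binary search runs in O(log n).
(ii) is NP-complete: reduces from Hamiltonian Cycle.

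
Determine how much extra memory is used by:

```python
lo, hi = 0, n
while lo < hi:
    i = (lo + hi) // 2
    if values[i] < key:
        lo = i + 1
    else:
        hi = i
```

Space complexity: O(1).
Only a constant amount of auxiliary storage is used; nothing grows with n.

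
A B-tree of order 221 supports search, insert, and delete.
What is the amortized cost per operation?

B-tree of order 221 has height O(log_221 n). Each operation traverses the tree height. Splits during insert and merges during delete are O(1) each and occur at most once per level. Total cost per operation: O(log_221 n).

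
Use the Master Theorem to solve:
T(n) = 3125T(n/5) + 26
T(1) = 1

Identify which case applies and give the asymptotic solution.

a=3125, b=5, f(n)=26.
log_5(3125) = 5 > 0.
Since f(n) = O(n^0) is polynomially smaller than n^5, Case 1 applies.
T(n) = Theta(n^5).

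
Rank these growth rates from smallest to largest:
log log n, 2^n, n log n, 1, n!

Ordered by growth rate: 1 < log log n < n log n < 2^n < n!.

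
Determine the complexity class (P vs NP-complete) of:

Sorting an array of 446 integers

This problem is in P: merge sort runs in O(n log n).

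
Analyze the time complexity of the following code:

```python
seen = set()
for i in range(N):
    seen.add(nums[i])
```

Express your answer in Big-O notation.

Time complexity: O(n).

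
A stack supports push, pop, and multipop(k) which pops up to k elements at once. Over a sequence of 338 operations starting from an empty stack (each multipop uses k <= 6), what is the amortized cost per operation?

Each element is pushed exactly once and popped at most once (whether by pop or as part of a multipop). So the total number of individual pops over the whole sequence is at most the number of pushes, which is at most 338. Total work <= 2 * 338, hence O(1) amortized per operation.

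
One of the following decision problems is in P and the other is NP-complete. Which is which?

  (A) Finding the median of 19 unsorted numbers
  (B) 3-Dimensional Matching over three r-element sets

(A) is P: linear-time selection (median-of-medians) runs in O(n).
(B) is NP-complete: one of Karp's 21 NP-complete problems.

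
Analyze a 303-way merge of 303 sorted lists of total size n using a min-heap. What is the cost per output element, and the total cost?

Maintain a min-heap of size 303 holding the current head of each list. Each output step does one extract-min (O(log 303)) and one insert of that list's next element (O(log 303)). Each of the n elements passes through the heap exactly once, so the total cost is O(n log 303), i.e. O(log 303) per output element.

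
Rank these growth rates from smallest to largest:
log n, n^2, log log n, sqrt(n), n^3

Ordered by growth rate: log log n < log n < sqrt(n) < n^2 < n^3.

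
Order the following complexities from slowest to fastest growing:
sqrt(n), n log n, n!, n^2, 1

Ordered by growth rate: 1 < sqrt(n) < n log n < n^2 < n!.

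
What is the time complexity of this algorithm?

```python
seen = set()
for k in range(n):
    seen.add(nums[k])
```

Time complexity: O(n).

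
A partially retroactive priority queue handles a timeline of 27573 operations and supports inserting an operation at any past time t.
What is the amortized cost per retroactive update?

Partially retroactive priority queues (Demaine-Iacono-Langerman) allow updates at past times with queries only at the present. With a balanced BST over the m = 27573 timeline events tracking bridges, each retroactive insert or delete is O(log m) amortized.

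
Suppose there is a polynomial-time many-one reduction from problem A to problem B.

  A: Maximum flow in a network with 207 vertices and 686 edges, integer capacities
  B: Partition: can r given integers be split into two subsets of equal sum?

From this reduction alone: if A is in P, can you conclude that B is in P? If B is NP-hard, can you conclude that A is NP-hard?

A poly-time reduction A <=_p B transfers tractability DOWN (B easy => A easy) and hardness UP (A hard => B hard), not the reverse.
From A in P, the reduction alone does NOT give B in P: any problem in P trivially reduces to SAT, yet SAT is not known to be in P.
From B NP-hard, the reduction alone does NOT give A NP-hard: again, easy problems reduce to hard ones.
(Here in fact A is P and B is NP-complete.)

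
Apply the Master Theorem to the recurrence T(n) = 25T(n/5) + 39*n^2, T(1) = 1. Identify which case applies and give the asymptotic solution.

a=25, b=5, f(n)=39*n^2.
log_5(25) = 2, so n^(log_b(a)) = n^2.
f(n) = Theta(n^2), so Case 2 applies.
T(n) = Theta(n^2 log n).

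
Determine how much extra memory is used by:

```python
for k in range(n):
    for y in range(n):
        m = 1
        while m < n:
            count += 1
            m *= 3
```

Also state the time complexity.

Space complexity: O(1).
Only a constant amount of auxiliary storage is used; nothing grows with n.
Time complexity: O(n^2 log n).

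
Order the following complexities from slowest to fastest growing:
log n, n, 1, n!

Ordered by growth rate: 1 < log n < n < n!.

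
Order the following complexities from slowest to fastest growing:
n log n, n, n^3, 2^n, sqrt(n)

Ordered by growth rate: sqrt(n) < n < n log n < n^3 < 2^n.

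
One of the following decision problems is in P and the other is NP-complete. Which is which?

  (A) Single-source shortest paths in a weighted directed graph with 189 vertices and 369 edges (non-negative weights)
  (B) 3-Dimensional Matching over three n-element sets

(A) is P: Dijkstra's algorithm runs in O((V+E) log V).
(B) is NP-complete: one of Karp's 21 NP-complete problems.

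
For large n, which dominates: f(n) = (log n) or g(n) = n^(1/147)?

g(n) = n^(1/147) grows faster: any positive power of n dominates any polylog.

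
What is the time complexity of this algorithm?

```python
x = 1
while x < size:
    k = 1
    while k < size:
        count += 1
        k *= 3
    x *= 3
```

Time complexity: O(log^2 n).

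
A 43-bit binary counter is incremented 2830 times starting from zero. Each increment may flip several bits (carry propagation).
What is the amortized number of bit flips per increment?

Bit i flips on every 2^i-th increment, so over 2830 increments bit i flips floor(2830/2^i) times. Summing over i: total flips < 2 * 2830. Amortized: < 2 = O(1) per increment.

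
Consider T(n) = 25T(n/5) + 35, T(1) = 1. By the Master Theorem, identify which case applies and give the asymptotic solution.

a=25, b=5, f(n)=35.
log_5(25) = 2 > 0.
Since f(n) = O(n^0) is polynomially smaller than n^2, Case 1 applies.
T(n) = Theta(n^2).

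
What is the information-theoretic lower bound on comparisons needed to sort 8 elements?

There are 8! = 40320 possible orderings. Each comparison gives 1 bit. We need at least ceil(log_2(40320)) = 16 comparisons.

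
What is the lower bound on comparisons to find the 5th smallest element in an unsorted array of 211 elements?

Finding the 5th smallest of 211 elements requires Omega(n) comparisons. Every element must participate in at least one comparison; otherwise it could be the 5th smallest.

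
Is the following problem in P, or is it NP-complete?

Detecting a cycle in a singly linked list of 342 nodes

This problem is in P: Floyd's tortoise-and-hare runs in O(n) time, O(1) space.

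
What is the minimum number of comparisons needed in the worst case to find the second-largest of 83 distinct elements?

Lower bound: finding the max needs 83-1 comparisons. By the adversary weight-doubling argument, the max must personally win >= ceil(log_2(83)) = 7 comparisons; the 2nd-largest is among those 7 losers, needing 7-1 more comparisons. Total >= 83-1 + 7-1 = 88. A balanced knockout tournament achieves this.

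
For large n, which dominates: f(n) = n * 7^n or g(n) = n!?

g(n) = n! grows faster: by Stirling n! ~ (n/e)^n sqrt(2*pi*n); (n/e)^n eventually dominates n * 7^n.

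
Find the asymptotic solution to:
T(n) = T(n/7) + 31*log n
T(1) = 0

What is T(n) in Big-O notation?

Each of the log_7(n) levels adds O(log n). T(n) = O(log^2 n).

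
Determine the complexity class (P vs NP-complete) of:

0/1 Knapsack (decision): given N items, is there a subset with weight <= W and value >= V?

This problem is NP-complete: reduces from Subset Sum.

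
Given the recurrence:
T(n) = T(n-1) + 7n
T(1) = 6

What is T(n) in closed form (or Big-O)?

Unrolling: T(n) = 6 + 7*(2 + 3 + ... + n) = 6 + 7*(n(n+1)/2 - 1) = O(n^2).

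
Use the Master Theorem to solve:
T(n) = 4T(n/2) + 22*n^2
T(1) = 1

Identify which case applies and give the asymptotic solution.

a=4, b=2, f(n)=22*n^2.
log_2(4) = 2, so n^(log_b(a)) = n^2.
f(n) = Theta(n^2), so Case 2 applies.
T(n) = Theta(n^2 log n).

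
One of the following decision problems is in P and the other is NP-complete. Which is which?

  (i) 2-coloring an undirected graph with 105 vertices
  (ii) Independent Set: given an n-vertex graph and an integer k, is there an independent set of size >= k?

(i) is P: 2-coloring is bipartiteness testing via BFS, O(V+E).
(ii) is NP-complete: complement of Clique (with k part of the input).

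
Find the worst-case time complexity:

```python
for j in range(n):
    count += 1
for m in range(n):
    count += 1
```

Time complexity: O(n).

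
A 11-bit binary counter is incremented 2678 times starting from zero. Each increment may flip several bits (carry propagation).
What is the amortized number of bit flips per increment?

Bit i flips on every 2^i-th increment, so over 2678 increments bit i flips floor(2678/2^i) times. Summing over i: total flips < 2 * 2678. Amortized: < 2 = O(1) per increment.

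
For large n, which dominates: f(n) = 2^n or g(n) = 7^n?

g(n) = 7^n grows faster: (7/2)^n -> infinity since 7/2 > 1.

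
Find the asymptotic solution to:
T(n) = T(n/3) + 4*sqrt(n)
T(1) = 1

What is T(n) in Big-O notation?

Each level contributes sqrt(n/3^k). Geometric series with ratio 1/sqrt(3) < 1 sums to O(sqrt(n)).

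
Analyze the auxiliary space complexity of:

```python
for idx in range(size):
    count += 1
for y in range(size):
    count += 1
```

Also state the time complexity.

Space complexity: O(1).
Only a constant amount of auxiliary storage is used; nothing grows with n.
Time complexity: O(n).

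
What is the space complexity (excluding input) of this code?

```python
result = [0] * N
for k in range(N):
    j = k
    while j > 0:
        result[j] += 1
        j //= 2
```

Space complexity: O(n).
Auxiliary storage grows linearly with the input size n in the worst case.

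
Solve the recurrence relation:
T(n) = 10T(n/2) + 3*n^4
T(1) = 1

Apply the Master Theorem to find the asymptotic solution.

a=10, b=2, f(n)=3*n^4. log_2(10) = 3.322 < 4. Case 3: T(n) = O(n^4).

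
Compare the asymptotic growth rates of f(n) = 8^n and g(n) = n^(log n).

f(n) = 8^n grows faster: take logs: log(n^(log n)) = (log n)^2, log(8^n) = n log 8; n dominates (log n)^2.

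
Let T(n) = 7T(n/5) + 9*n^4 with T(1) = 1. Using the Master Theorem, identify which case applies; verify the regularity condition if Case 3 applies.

a=7, b=5, f(n)=9*n^4.
log_5(7) = 1.209 < 4.
f(n) = Omega(n^(1.209+epsilon)) for some epsilon > 0, so Case 3 is the candidate.
Regularity: a*f(n/b) = 7*9*(n/5)^4 = (7/625)*9*n^4 <= c*f(n) with c = 7/625 < 1. Satisfied.
Case 3: T(n) = Theta(n^4).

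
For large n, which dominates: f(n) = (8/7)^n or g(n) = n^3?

f(n) = (8/7)^n grows faster: (8/7)^n is exponential with base 8/7 > 1, dominating every polynomial.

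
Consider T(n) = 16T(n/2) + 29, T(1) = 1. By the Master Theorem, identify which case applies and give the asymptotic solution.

a=16, b=2, f(n)=29.
log_2(16) = 4 > 0.
Since f(n) = O(n^0) is polynomially smaller than n^4, Case 1 applies.
T(n) = Theta(n^4).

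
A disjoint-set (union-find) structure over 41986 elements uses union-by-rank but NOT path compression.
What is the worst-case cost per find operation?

Union-by-rank alone keeps every tree's height <= log_2(41986) ~= 15.4. Each find traverses from a node to its root, costing O(height) = O(log n). Without path compression this bound is tight.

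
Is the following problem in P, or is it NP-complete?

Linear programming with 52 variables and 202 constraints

This problem is in P: the ellipsoid and interior-point methods run in polynomial time.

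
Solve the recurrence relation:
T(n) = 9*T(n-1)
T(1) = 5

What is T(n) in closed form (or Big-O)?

Each step multiplies by 9. T(n) = T(1)*9^(n-1) = 5*9^(n-1).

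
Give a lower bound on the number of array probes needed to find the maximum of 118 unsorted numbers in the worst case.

Adversary: any unprobed cell could hold a value larger than everything seen so far. If fewer than 118 cells are probed, the adversary places the max in an unprobed cell. So all 118 cells must be examined; together with 118-1 comparisons this is tight.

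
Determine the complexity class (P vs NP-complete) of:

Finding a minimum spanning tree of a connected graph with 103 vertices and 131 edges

This problem is in P: Kruskal's / Prim's algorithms run in polynomial time.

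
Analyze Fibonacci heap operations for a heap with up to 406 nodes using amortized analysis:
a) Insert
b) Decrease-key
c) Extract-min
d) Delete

Fibonacci heaps use lazy consolidation. Potential function Phi = t + 2m (t = number of trees, m = marked nodes).
- Insert: O(1) actual, Delta Phi = +1 (one new tree) => O(1) amortized.
- Decrease-key: with c cascading cuts, actual cost is O(c); Delta Phi <= c - 2(c-1) + 2 = 4 - c (c new trees; >= c-1 marks cleared; <= 1 new mark). Amortized O(c) + (4 - c) = O(1).
- Extract-min: O(D(n) + t) actual; consolidation drops t to <= D(n)+1, so Delta Phi pays for the t term. D(n) = O(log n) for n = 406 => O(log n) amortized.
- Delete: decrease-key to -inf then extract-min = O(log n).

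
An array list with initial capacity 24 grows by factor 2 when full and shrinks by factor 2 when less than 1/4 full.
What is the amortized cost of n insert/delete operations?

Using potential function Phi = |2*size - capacity|. Resizing costs are offset by potential release. Amortized O(1) per operation.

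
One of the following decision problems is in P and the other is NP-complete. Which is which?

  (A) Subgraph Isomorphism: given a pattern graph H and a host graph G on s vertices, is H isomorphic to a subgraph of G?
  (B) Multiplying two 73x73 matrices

(A) is NP-complete: generalizes Clique and Hamiltonian Path (pattern size is part of the input).
(B) is P: the schoolbook algorithm runs in O(n^3).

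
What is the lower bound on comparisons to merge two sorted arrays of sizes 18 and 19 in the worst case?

Adversary: with |18 - 19| <= 1 the inputs can be fully interleaved so that every adjacent pair in the merged output comes from different arrays. Then each of the 36 adjacent pairs must be directly compared, or the algorithm cannot determine their relative order. Standard merge meets this bound.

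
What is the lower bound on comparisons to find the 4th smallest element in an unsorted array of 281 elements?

Finding the 4th smallest of 281 elements requires Omega(n) comparisons. Every element must participate in at least one comparison; otherwise it could be the 4th smallest.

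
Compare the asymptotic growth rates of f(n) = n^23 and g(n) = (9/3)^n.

g(n) = (9/3)^n grows faster: (9/3)^n is exponential with base 9/3 > 1, dominating every polynomial.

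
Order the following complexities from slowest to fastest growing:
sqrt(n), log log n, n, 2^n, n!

Ordered by growth rate: log log n < sqrt(n) < n < 2^n < n!.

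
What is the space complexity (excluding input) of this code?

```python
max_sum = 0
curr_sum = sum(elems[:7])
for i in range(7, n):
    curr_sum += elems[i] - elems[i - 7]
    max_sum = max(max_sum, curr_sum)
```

Space complexity: O(1).
Only a constant amount of auxiliary storage is used; nothing grows with n.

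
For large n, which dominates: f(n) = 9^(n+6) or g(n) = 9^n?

f(n) = 9^(n+6) and g(n) = 9^n are Theta of each other: 9^(n+6) = 9^6 * 9^n = Theta(9^n).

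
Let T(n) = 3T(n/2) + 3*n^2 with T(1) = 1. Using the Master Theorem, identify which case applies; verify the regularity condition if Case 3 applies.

a=3, b=2, f(n)=3*n^2.
log_2(3) = 1.585 < 2.
f(n) = Omega(n^(1.585+epsilon)) for some epsilon > 0, so Case 3 is the candidate.
Regularity: a*f(n/b) = 3*3*(n/2)^2 = (3/4)*3*n^2 <= c*f(n) with c = 3/4 < 1. Satisfied.
Case 3: T(n) = Theta(n^2).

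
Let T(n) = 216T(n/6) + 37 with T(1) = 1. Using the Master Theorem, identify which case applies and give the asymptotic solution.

a=216, b=6, f(n)=37.
log_6(216) = 3 > 0.
Since f(n) = O(n^0) is polynomially smaller than n^3, Case 1 applies.
T(n) = Theta(n^3).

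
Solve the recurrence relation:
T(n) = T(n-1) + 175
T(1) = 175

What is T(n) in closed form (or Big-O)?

Unrolling: T(n) = T(n-1) + 175 = T(n-2) + 2*175 = ... = T(1) + (n-1)*175 = 175 + (n-1)*175 = 175n.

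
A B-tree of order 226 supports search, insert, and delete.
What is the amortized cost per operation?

B-tree of order 226 has height O(log_226 n). Each operation traverses the tree height. Splits during insert and merges during delete are O(1) each and occur at most once per level. Total cost per operation: O(log_226 n).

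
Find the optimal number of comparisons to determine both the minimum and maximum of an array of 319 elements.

Naive approach: 636 comparisons (318 for max + 318 for min).
Optimal: Compare elements in pairs first (floor(n/2) = 159 comparisons), then find max among winners and min among losers (159 comparisons each).
Total: ceil(3n/2) - 2 = 477 comparisons. An adversary argument shows this is also a lower bound.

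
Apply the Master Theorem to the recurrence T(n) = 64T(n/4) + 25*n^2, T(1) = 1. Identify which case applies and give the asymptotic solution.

a=64, b=4, f(n)=25*n^2.
log_4(64) = 3 > 2.
Since f(n) = O(n^2) is polynomially smaller than n^3, Case 1 applies.
T(n) = Theta(n^3).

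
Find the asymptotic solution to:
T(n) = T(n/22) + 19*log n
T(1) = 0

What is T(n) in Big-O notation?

Each of the log_22(n) levels adds O(log n). T(n) = O(log^2 n).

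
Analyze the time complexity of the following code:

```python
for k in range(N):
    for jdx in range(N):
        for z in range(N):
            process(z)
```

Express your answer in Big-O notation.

Time complexity: O(n^3).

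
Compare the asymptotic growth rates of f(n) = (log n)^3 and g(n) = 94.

f(n) = (log n)^3 grows faster: any unbounded function dominates a constant.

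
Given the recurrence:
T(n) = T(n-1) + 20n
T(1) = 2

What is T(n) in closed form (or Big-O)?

Unrolling: T(n) = 2 + 20*(2 + 3 + ... + n) = 2 + 20*(n(n+1)/2 - 1) = O(n^2).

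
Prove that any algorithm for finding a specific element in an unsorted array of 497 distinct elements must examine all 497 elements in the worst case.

Adversary argument: if the algorithm examines fewer than 497 elements, the adversary places the target in an unexamined position. The algorithm cannot distinguish 'not present' from 'in unexamined position'.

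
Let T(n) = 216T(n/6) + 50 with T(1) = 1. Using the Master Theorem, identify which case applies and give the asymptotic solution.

a=216, b=6, f(n)=50.
log_6(216) = 3 > 0.
Since f(n) = O(n^0) is polynomially smaller than n^3, Case 1 applies.
T(n) = Theta(n^3).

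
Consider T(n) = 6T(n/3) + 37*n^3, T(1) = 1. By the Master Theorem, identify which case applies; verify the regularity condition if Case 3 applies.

a=6, b=3, f(n)=37*n^3.
log_3(6) = 1.631 < 3.
f(n) = Omega(n^(1.631+epsilon)) for some epsilon > 0, so Case 3 is the candidate.
Regularity: a*f(n/b) = 6*37*(n/3)^3 = (6/27)*37*n^3 <= c*f(n) with c = 6/27 < 1. Satisfied.
Case 3: T(n) = Theta(n^3).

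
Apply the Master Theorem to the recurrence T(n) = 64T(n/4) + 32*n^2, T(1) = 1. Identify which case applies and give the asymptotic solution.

a=64, b=4, f(n)=32*n^2.
log_4(64) = 3 > 2.
Since f(n) = O(n^2) is polynomially smaller than n^3, Case 1 applies.
T(n) = Theta(n^3).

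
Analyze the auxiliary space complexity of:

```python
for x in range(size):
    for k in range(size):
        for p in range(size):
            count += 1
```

Space complexity: O(1).
Only a constant amount of auxiliary storage is used; nothing grows with n.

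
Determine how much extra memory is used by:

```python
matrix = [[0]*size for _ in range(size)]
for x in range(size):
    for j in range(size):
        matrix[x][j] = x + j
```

Space complexity: O(n^2).
A 2D structure of size n x n is allocated.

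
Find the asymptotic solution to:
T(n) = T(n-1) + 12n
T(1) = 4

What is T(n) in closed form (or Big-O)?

Unrolling: T(n) = 4 + 12*(2 + 3 + ... + n) = 4 + 12*(n(n+1)/2 - 1) = O(n^2).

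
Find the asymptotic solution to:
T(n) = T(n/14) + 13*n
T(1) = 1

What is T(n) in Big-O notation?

Geometric series: 13*n*(1 + 1/14 + 1/14^2 + ...) = O(n). T(n) = O(n).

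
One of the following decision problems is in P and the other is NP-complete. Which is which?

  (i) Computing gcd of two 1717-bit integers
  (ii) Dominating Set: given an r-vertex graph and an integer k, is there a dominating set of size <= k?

(i) is P: the Euclidean algorithm runs in polynomial time in the bit-length.
(ii) is NP-complete: reduces from Set Cover (with k part of the input).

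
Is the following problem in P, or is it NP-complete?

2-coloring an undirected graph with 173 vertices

This problem is in P: 2-coloring is bipartiteness testing via BFS, O(V+E).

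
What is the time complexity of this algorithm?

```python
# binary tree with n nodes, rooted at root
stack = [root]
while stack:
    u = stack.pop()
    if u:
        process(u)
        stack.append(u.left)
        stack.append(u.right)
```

Time complexity: O(n).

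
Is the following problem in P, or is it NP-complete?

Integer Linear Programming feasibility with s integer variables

This problem is NP-complete: ILP feasibility is NP-complete (LP relaxation is in P).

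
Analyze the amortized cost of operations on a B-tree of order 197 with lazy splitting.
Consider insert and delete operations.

In a B-tree of order 197, a node splits when it has 197 keys. With lazy splitting, we use potential Phi = number of full nodes + number of near-empty nodes. Each split costs O(1) but reduces potential. Between splits, at least 98 insertions must occur in that node. Amortized structural cost is O(1) per operation, plus O(log_197 n) traversal.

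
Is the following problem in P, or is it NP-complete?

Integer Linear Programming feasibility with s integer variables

This problem is NP-complete: ILP feasibility is NP-complete (LP relaxation is in P).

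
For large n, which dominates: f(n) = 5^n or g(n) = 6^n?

g(n) = 6^n grows faster: (6/5)^n -> infinity since 6/5 > 1.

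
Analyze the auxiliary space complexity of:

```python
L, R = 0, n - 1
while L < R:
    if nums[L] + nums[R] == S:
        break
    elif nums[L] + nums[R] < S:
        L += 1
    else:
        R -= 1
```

Space complexity: O(1).
Only a constant amount of auxiliary storage is used; nothing grows with n.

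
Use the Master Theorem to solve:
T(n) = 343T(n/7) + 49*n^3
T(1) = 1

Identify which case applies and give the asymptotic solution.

a=343, b=7, f(n)=49*n^3.
log_7(343) = 3, so n^(log_b(a)) = n^3.
f(n) = Theta(n^3), so Case 2 applies.
T(n) = Theta(n^3 log n).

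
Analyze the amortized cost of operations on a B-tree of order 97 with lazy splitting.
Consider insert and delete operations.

In a B-tree of order 97, a node splits when it has 97 keys. With lazy splitting, we use potential Phi = number of full nodes + number of near-empty nodes. Each split costs O(1) but reduces potential. Between splits, at least 48 insertions must occur in that node. Amortized structural cost is O(1) per operation, plus O(log_97 n) traversal.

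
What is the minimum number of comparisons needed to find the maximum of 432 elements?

Finding the maximum requires 431 comparisons. Each comparison eliminates exactly one candidate. With 432 candidates, we need 431 eliminations.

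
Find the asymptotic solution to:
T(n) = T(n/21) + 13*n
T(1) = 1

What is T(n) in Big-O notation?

Geometric series: 13*n*(1 + 1/21 + 1/21^2 + ...) = O(n). T(n) = O(n).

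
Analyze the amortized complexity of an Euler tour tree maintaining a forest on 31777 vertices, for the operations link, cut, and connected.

An Euler tour tree stores each tree's Euler tour as a balanced BST keyed by tour position. On 31777 vertices: link concatenates two tours via O(1) splits/joins of size <= 2*31777 (O(log n)); cut splits the tour at the two occurrences of the edge (O(log n)); connected compares BST roots (O(log n) to find the root). All O(log n) amortized.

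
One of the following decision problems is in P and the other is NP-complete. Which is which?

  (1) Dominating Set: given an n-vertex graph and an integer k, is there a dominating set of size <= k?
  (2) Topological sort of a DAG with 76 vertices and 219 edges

(1) is NP-complete: reduces from Set Cover (with k part of the input).
(2) is P: DFS-based topological sort runs in O(V+E).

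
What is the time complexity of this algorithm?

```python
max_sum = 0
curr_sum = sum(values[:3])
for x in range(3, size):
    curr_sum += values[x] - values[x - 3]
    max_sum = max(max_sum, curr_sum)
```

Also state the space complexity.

Time complexity: O(n).
Space complexity: O(1).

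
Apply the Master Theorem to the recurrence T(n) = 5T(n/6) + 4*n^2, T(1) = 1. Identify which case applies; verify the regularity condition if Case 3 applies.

a=5, b=6, f(n)=4*n^2.
log_6(5) = 0.8982 < 2.
f(n) = Omega(n^(0.8982+epsilon)) for some epsilon > 0, so Case 3 is the candidate.
Regularity: a*f(n/b) = 5*4*(n/6)^2 = (5/36)*4*n^2 <= c*f(n) with c = 5/36 < 1. Satisfied.
Case 3: T(n) = Theta(n^2).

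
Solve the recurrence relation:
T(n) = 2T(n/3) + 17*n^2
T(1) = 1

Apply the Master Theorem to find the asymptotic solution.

a=2, b=3, f(n)=17*n^2. log_3(2) = 0.6309 < 2. Case 3: T(n) = O(n^2).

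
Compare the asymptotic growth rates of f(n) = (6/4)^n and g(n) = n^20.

f(n) = (6/4)^n grows faster: (6/4)^n is exponential with base 6/4 > 1, dominating every polynomial.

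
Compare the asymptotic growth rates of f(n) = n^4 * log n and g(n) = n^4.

f(n) = n^4 * log n grows faster: extra log n factor -> infinity.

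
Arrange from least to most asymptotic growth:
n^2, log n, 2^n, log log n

Ordered by growth rate: log log n < log n < n^2 < 2^n.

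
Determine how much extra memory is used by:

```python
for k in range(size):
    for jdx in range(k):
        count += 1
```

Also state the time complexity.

Space complexity: O(1).
Only a constant amount of auxiliary storage is used; nothing grows with n.
Time complexity: O(n^2).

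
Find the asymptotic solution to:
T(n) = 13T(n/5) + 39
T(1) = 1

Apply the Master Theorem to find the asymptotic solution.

a=13, b=5, f(n)=39. log_5(13) = 1.594. Case 1 of Master Theorem: T(n) = O(n^1.594).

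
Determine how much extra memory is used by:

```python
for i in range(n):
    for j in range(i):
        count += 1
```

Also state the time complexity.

Space complexity: O(1).
Only a constant amount of auxiliary storage is used; nothing grows with n.
Time complexity: O(n^2).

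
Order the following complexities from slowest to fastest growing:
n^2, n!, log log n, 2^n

Ordered by growth rate: log log n < n^2 < 2^n < n!.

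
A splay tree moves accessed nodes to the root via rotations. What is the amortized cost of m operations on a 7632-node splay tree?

Using a potential function Phi = sum of log(size of subtree) for each node, each splay operation has amortized cost O(log n) where n = 7632. Bad individual operations (O(n)) are offset by decreased potential.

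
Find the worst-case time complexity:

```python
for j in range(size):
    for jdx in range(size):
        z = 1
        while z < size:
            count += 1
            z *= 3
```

Time complexity: O(n^2 log n).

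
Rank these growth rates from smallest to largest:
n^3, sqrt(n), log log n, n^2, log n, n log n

Ordered by growth rate: log log n < log n < sqrt(n) < n log n < n^2 < n^3.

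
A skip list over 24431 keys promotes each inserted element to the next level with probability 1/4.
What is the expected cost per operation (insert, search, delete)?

Expected number of levels is O(log_4(24431)) = O(log n). A search visits O(1) expected nodes per level over O(log n) levels. Insert/delete are a search plus O(1) pointer updates per level. Expected O(log n) per operation.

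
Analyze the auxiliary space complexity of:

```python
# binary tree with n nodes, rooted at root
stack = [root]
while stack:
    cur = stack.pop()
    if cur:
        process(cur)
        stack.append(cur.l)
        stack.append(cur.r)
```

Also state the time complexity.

Space complexity: O(n).
Auxiliary storage grows linearly with the input size n in the worst case.
Time complexity: O(n).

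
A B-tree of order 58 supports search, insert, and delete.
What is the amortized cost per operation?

B-tree of order 58 has height O(log_58 n). Each operation traverses the tree height. Splits during insert and merges during delete are O(1) each and occur at most once per level. Total cost per operation: O(log_58 n).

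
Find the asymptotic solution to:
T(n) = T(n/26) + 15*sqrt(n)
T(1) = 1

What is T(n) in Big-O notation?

Each level contributes sqrt(n/26^k). Geometric series with ratio 1/sqrt(26) < 1 sums to O(sqrt(n)).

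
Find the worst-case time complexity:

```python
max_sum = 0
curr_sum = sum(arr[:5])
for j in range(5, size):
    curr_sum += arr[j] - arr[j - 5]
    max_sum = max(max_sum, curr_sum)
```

Time complexity: O(n).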